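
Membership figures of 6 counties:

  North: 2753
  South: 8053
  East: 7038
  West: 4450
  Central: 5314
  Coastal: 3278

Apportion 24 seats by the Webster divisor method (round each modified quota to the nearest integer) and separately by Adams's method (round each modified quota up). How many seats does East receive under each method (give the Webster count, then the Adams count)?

6 and 5

Webster: North 2, South 6, East 6, West 3, Central 4, Coastal 3.
Adams: North 2, South 6, East 5, West 4, Central 4, Coastal 3.
East gets 6 under Webster and 5 under Adams.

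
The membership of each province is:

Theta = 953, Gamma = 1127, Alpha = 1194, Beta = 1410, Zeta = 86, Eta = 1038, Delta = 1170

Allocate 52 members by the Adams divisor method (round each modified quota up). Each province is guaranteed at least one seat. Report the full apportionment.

Standard divisor 6978/52 ≈ 134.192; standard quotas: Theta 7.102, Gamma 8.398, Alpha 8.898, Beta 10.507, Zeta 0.641, Eta 7.735, Delta 8.719.
Rounding up gives 8, 9, 9, 11, 1, 8, 9 = 55 seats, so the divisor must be adjusted.
With modified divisor 144: modified quotas Theta 6.618, Gamma 7.826, Alpha 8.292, Beta 9.792, Zeta 0.597, Eta 7.208, Delta 8.125.
Rounding up: Theta 7, Gamma 8, Alpha 9, Beta 10, Zeta 1, Eta 8, Delta 9 (total 52).

Theta=7, Gamma=8, Alpha=9, Beta=10, Zeta=1, Eta=8, Delta=9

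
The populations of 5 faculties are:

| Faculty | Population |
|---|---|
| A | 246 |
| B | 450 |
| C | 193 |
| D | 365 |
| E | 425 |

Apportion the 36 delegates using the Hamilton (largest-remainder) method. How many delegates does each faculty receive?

A 5, B 10, C 4, D 8, E 9

Total 1679; standard divisor 1679/36 ≈ 46.639.
Standard quotas: A 5.275, B 9.649, C 4.138, D 7.826, E 9.113.
Lower quotas: A 5, B 9, C 4, D 7, E 9 (sum 34, leaving 2 seats).
Remainders in descending order: D 0.826, B 0.649, A 0.275, C 0.138, E 0.113.
Largest remainders: D, B receive the extra seats.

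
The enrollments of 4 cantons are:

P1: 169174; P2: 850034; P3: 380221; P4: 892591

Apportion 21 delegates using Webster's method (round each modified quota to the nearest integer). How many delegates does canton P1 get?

Standard divisor 2292020/21 ≈ 109143.81; standard quotas: P1 1.550, P2 7.788, P3 3.484, P4 8.178.
Rounding to the nearest integer gives P1 2, P2 8, P3 3, P4 8 — total 21, matching the house size, so no adjustment is needed.
P1 receives 2.

2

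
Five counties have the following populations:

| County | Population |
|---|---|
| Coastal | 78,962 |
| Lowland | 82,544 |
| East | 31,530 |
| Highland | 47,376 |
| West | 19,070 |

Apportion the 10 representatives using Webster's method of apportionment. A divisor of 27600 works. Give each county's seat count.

With modified divisor 27600: modified quotas Coastal 2.861, Lowland 2.991, East 1.142, Highland 1.717, West 0.691.
Rounding to the nearest integer: Coastal 3, Lowland 3, East 1, Highland 2, West 1 (total 10).

Coastal: 3; Lowland: 3; East: 1; Highland: 2; West: 1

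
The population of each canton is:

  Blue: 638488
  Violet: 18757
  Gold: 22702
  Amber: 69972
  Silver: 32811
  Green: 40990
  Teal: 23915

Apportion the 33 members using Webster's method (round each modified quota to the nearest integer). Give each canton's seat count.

Standard divisor 847635/33 ≈ 25685.909; standard quotas: Blue 24.858, Violet 0.730, Gold 0.884, Amber 2.724, Silver 1.277, Green 1.596, Teal 0.931.
Rounding to the nearest integer gives 25, 1, 1, 3, 1, 2, 1 = 34 seats, so the divisor must be adjusted.
With modified divisor 26600: modified quotas Blue 24.003, Violet 0.705, Gold 0.853, Amber 2.631, Silver 1.233, Green 1.541, Teal 0.899.
Rounding to the nearest integer: Blue 24, Violet 1, Gold 1, Amber 3, Silver 1, Green 2, Teal 1 (total 33).

Blue=24; Violet=1; Gold=1; Amber=3; Silver=1; Green=2; Teal=1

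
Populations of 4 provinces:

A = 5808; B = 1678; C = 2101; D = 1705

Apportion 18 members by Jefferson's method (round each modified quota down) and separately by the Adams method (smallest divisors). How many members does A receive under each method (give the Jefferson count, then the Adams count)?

10 and 9

Jefferson: A 10, B 2, C 3, D 3.
Adams: A 9, B 3, C 3, D 3.
A gets 10 under Jefferson and 9 under Adams.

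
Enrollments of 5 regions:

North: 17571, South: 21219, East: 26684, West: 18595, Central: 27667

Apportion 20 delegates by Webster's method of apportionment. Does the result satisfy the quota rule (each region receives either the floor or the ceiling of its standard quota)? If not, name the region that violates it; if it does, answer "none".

none

Standard quotas: North 3.145, South 3.798, East 4.776, West 3.328, Central 4.952.
Webster allocation: North 3, South 4, East 5, West 3, Central 5.
Every allocation lies between the lower and upper quota.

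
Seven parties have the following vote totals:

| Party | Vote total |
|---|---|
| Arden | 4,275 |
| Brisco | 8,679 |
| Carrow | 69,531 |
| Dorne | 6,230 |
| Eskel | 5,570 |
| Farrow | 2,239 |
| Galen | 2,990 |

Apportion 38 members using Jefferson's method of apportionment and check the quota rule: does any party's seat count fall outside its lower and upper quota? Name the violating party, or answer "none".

Standard quotas: Arden 1.632, Brisco 3.314, Carrow 26.551, Dorne 2.379, Eskel 2.127, Farrow 0.855, Galen 1.142.
Jefferson allocation: Arden 1, Brisco 3, Carrow 29, Dorne 2, Eskel 2, Farrow 0, Galen 1.
Carrow has quota 26.551 (lower 26, upper 27) but receives 29 — outside the quota interval.

Carrow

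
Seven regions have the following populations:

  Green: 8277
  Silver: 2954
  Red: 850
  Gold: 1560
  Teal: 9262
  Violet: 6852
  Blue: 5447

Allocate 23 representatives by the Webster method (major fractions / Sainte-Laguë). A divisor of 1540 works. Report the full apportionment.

With modified divisor 1540: modified quotas Green 5.375, Silver 1.918, Red 0.552, Gold 1.013, Teal 6.014, Violet 4.449, Blue 3.537.
Rounding to the nearest integer: Green 5, Silver 2, Red 1, Gold 1, Teal 6, Violet 4, Blue 4 (total 23).

Green: 5, Silver: 2, Red: 1, Gold: 1, Teal: 6, Violet: 4, Blue: 4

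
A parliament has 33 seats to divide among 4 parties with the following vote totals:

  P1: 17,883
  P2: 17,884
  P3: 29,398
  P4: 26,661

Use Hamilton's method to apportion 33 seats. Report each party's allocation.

P1=6, P2=6, P3=11, P4=10

Total 91826; standard divisor 91826/33 ≈ 2782.606.
Standard quotas: P1 6.4267, P2 6.4271, P3 10.5649, P4 9.5813.
Lower quotas: P1 6, P2 6, P3 10, P4 9 (sum 31, leaving 2 seats).
Remainders in descending order: P4 0.5813, P3 0.5649, P2 0.4271, P1 0.4267.
Largest remainders: P4, P3 receive the extra seats.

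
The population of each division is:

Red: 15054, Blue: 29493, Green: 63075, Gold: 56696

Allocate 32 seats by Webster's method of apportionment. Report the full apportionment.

Red 3, Blue 6, Green 12, Gold 11

Standard divisor 164318/32 ≈ 5134.938; standard quotas: Red 2.932, Blue 5.744, Green 12.283, Gold 11.041.
Rounding to the nearest integer gives Red 3, Blue 6, Green 12, Gold 11 — total 32, matching the house size, so no adjustment is needed.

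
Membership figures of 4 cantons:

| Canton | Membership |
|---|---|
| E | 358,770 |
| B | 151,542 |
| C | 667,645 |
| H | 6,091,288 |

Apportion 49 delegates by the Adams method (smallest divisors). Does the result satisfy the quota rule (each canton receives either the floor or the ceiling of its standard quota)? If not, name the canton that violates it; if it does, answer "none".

H

Standard quotas: E 2.418, B 1.022, C 4.500, H 41.060.
Adams allocation: E 3, B 1, C 5, H 40.
H has quota 41.060 (lower 41, upper 42) but receives 40 — outside the quota interval.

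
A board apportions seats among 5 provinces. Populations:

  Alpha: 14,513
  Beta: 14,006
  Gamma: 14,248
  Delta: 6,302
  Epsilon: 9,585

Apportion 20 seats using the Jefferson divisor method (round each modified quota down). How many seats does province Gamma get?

5

Standard divisor 58654/20 ≈ 2932.7; standard quotas: Alpha 4.949, Beta 4.776, Gamma 4.858, Delta 2.149, Epsilon 3.268.
Rounding down gives 4, 4, 4, 2, 3 = 17 seats, so the divisor must be adjusted.
With modified divisor 2600: modified quotas Alpha 5.582, Beta 5.387, Gamma 5.480, Delta 2.424, Epsilon 3.687.
Rounding down: Alpha 5, Beta 5, Gamma 5, Delta 2, Epsilon 3 (total 20).
Gamma receives 5.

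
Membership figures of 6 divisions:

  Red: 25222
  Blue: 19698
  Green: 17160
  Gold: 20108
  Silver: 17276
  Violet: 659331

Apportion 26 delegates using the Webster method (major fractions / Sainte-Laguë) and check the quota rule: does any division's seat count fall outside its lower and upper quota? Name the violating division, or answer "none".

Violet

Standard quotas: Red 0.864, Blue 0.675, Green 0.588, Gold 0.689, Silver 0.592, Violet 22.592.
Webster allocation: Red 1, Blue 1, Green 1, Gold 1, Silver 1, Violet 21.
Violet has quota 22.592 (lower 22, upper 23) but receives 21 — outside the quota interval.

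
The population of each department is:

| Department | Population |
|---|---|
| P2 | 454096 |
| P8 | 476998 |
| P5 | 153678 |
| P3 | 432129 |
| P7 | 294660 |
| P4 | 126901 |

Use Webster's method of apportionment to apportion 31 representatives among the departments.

Standard divisor 1938462/31 ≈ 62531.032; standard quotas: P2 7.262, P8 7.628, P5 2.458, P3 6.911, P7 4.712, P4 2.029.
Rounding to the nearest integer gives P2 7, P8 8, P5 2, P3 7, P7 5, P4 2 — total 31, matching the house size, so no adjustment is needed.

P2 7, P8 8, P5 2, P3 7, P7 5, P4 2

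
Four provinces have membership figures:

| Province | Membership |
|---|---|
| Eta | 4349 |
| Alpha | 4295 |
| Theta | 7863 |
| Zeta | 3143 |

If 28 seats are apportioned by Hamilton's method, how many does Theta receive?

11

The standard divisor is 19650/28 ≈ 701.786.
Standard quotas: Eta 6.1970, Alpha 6.1201, Theta 11.2043, Zeta 4.4786.
Lower quotas: Eta 6, Alpha 6, Theta 11, Zeta 4 (sum 27, leaving 1 seat).
Remainders in descending order: Zeta 0.4786, Theta 0.2043, Eta 0.1970, Alpha 0.1201.
The surplus seat goes to Zeta.
Theta receives 11.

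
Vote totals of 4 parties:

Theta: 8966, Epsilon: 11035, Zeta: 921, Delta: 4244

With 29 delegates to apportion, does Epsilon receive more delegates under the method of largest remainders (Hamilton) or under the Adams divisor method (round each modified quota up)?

Hamilton: Theta 10, Epsilon 13, Zeta 1, Delta 5.
Adams: Theta 10, Epsilon 12, Zeta 2, Delta 5.
Epsilon gets 13 under Hamilton and 12 under Adams.

Hamilton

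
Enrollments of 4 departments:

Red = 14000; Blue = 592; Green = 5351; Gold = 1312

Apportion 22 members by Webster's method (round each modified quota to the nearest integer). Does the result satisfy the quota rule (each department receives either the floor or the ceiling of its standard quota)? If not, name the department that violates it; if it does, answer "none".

none

Standard quotas: Red 14.491, Blue 0.613, Green 5.539, Gold 1.358.
Webster allocation: Red 14, Blue 1, Green 6, Gold 1.
Every allocation lies between the lower and upper quota.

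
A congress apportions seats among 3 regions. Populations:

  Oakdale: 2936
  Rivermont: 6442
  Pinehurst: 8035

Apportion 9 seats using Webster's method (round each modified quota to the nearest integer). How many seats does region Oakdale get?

Standard divisor 17413/9 ≈ 1934.778; standard quotas: Oakdale 1.517, Rivermont 3.330, Pinehurst 4.153.
Rounding to the nearest integer gives Oakdale 2, Rivermont 3, Pinehurst 4 — total 9, matching the house size, so no adjustment is needed.
Oakdale receives 2.

2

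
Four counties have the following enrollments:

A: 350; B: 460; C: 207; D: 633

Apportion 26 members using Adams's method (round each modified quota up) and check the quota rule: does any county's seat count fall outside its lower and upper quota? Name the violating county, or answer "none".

Standard quotas: A 5.515, B 7.248, C 3.262, D 9.975.
Adams allocation: A 6, B 7, C 3, D 10.
Every allocation lies between the lower and upper quota.

none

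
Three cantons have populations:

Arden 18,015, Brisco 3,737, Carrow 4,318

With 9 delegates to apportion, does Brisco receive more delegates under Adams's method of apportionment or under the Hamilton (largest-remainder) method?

Adams

Adams: Arden 5, Brisco 2, Carrow 2.
Hamilton: Arden 6, Brisco 1, Carrow 2.
Brisco gets 2 under Adams and 1 under Hamilton.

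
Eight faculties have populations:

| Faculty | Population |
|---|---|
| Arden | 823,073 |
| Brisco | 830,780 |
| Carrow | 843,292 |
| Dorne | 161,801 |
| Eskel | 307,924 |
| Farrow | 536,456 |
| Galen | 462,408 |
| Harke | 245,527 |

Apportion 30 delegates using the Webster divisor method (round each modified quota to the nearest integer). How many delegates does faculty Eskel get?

Standard divisor 4211261/30 ≈ 140375.367; standard quotas: Arden 5.863, Brisco 5.918, Carrow 6.007, Dorne 1.153, Eskel 2.194, Farrow 3.822, Galen 3.294, Harke 1.749.
Rounding to the nearest integer gives Arden 6, Brisco 6, Carrow 6, Dorne 1, Eskel 2, Farrow 4, Galen 3, Harke 2 — total 30, matching the house size, so no adjustment is needed.
Eskel receives 2.

2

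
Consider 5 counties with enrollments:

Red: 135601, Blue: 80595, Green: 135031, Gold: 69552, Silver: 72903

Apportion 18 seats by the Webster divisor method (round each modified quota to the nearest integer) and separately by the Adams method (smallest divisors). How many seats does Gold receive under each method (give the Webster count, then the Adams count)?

2 and 3

Webster: Red 5, Blue 3, Green 5, Gold 2, Silver 3.
Adams: Red 5, Blue 3, Green 4, Gold 3, Silver 3.
Gold gets 2 under Webster and 3 under Adams.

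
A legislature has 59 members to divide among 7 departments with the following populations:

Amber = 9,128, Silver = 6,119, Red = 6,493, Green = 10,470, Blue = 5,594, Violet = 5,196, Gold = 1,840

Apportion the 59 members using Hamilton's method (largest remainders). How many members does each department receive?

Amber: 12, Silver: 8, Red: 9, Green: 14, Blue: 7, Violet: 7, Gold: 2

Standard divisor: 44840 ÷ 59 = 760.
Standard quotas: Amber 12.0105, Silver 8.0513, Red 8.5434, Green 13.7763, Blue 7.3605, Violet 6.8368, Gold 2.4211.
Lower quotas: Amber 12, Silver 8, Red 8, Green 13, Blue 7, Violet 6, Gold 2 (sum 56, leaving 3 seats).
Remainders in descending order: Violet 0.8368, Green 0.7763, Red 0.5434, Gold 0.4211, Blue 0.3605, Silver 0.0513, Amber 0.0105.
The surplus seats go to Violet, Green, Red.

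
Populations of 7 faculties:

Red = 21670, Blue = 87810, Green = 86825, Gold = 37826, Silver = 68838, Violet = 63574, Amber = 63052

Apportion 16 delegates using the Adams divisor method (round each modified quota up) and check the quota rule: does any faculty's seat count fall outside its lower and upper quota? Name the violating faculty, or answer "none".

Standard quotas: Red 0.807, Blue 3.270, Green 3.234, Gold 1.409, Silver 2.564, Violet 2.368, Amber 2.348.
Adams allocation: Red 1, Blue 3, Green 3, Gold 2, Silver 3, Violet 2, Amber 2.
Every allocation lies between the lower and upper quota.

none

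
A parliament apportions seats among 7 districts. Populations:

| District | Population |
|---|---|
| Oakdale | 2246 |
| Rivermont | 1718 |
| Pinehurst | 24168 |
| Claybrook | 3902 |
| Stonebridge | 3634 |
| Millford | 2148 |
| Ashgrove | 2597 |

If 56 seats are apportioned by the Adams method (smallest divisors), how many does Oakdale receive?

3

Standard divisor 40413/56 ≈ 721.661; standard quotas: Oakdale 3.112, Rivermont 2.381, Pinehurst 33.489, Claybrook 5.407, Stonebridge 5.036, Millford 2.976, Ashgrove 3.599.
Rounding up gives 4, 3, 34, 6, 6, 3, 4 = 60 seats, so the divisor must be adjusted.
With modified divisor 770: modified quotas Oakdale 2.917, Rivermont 2.231, Pinehurst 31.387, Claybrook 5.068, Stonebridge 4.719, Millford 2.790, Ashgrove 3.373.
Rounding up: Oakdale 3, Rivermont 3, Pinehurst 32, Claybrook 6, Stonebridge 5, Millford 3, Ashgrove 4 (total 56).
Oakdale receives 3.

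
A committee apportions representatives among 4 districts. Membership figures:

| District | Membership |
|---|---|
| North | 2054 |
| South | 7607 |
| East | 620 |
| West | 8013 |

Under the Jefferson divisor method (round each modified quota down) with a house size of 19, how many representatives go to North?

2

Standard divisor 18294/19 ≈ 962.842; standard quotas: North 2.133, South 7.901, East 0.644, West 8.322.
Rounding down gives 2, 7, 0, 8 = 17 seats, so the divisor must be adjusted.
With modified divisor 870: modified quotas North 2.361, South 8.744, East 0.713, West 9.210.
Rounding down: North 2, South 8, East 0, West 9 (total 19).
North receives 2.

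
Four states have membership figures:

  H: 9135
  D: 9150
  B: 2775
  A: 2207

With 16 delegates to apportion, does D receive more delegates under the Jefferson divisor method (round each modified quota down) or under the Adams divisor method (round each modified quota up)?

Jefferson

Jefferson: H 6, D 7, B 2, A 1.
Adams: H 6, D 6, B 2, A 2.
D gets 7 under Jefferson and 6 under Adams.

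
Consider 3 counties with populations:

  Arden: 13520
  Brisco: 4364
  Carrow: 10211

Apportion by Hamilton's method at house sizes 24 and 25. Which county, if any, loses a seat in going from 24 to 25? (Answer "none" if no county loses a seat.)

none

At 24 seats: Arden 11, Brisco 4, Carrow 9.
At 25 seats: Arden 12, Brisco 4, Carrow 9.
No county's allocation decreased.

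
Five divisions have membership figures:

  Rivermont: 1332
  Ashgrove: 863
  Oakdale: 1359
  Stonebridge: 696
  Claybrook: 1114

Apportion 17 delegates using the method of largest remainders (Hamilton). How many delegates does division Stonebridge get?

Standard divisor: 5364 ÷ 17 ≈ 315.529.
Standard quotas: Rivermont 4.221, Ashgrove 2.735, Oakdale 4.307, Stonebridge 2.206, Claybrook 3.531.
Lower quotas: Rivermont 4, Ashgrove 2, Oakdale 4, Stonebridge 2, Claybrook 3 (sum 15, leaving 2 seats).
Remainders in descending order: Ashgrove 0.735, Claybrook 0.531, Oakdale 0.307, Rivermont 0.221, Stonebridge 0.206.
The surplus seats go to Ashgrove, Claybrook.
Stonebridge receives 2.

2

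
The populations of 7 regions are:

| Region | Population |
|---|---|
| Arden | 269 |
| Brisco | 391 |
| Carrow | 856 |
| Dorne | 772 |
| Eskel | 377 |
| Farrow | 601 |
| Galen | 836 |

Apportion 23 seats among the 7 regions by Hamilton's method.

The standard divisor is 4102/23 ≈ 178.348.
Standard quotas: Arden 1.508, Brisco 2.192, Carrow 4.800, Dorne 4.329, Eskel 2.114, Farrow 3.370, Galen 4.687.
Lower quotas: Arden 1, Brisco 2, Carrow 4, Dorne 4, Eskel 2, Farrow 3, Galen 4 (sum 20, leaving 3 seats).
Remainders in descending order: Carrow 0.800, Galen 0.687, Arden 0.508, Farrow 0.370, Dorne 0.329, Brisco 0.192, Eskel 0.114.
Largest remainders: Carrow, Galen, Arden receive the extra seats.

Arden=2, Brisco=2, Carrow=5, Dorne=4, Eskel=2, Farrow=3, Galen=5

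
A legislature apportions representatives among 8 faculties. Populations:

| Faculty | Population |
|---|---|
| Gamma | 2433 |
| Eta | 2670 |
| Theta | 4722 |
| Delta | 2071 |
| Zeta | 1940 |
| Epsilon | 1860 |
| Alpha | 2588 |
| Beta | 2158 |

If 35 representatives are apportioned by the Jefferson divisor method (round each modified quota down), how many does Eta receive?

5

Standard divisor 20442/35 ≈ 584.057; standard quotas: Gamma 4.166, Eta 4.571, Theta 8.085, Delta 3.546, Zeta 3.322, Epsilon 3.185, Alpha 4.431, Beta 3.695.
Rounding down gives 4, 4, 8, 3, 3, 3, 4, 3 = 32 seats, so the divisor must be adjusted.
With modified divisor 521: modified quotas Gamma 4.670, Eta 5.125, Theta 9.063, Delta 3.975, Zeta 3.724, Epsilon 3.570, Alpha 4.967, Beta 4.142.
Rounding down: Gamma 4, Eta 5, Theta 9, Delta 3, Zeta 3, Epsilon 3, Alpha 4, Beta 4 (total 35).
Eta receives 5.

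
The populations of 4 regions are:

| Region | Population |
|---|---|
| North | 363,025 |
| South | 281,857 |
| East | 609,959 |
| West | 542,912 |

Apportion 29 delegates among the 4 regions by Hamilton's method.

Total 1797753; standard divisor 1797753/29 ≈ 61991.483.
Standard quotas: North 5.8560, South 4.5467, East 9.8394, West 8.7578.
Lower quotas: North 5, South 4, East 9, West 8 (sum 26, leaving 3 seats).
Remainders in descending order: North 0.8560, East 0.8394, West 0.7578, South 0.5467.
The surplus seats go to North, East, West.

North 6, South 4, East 10, West 9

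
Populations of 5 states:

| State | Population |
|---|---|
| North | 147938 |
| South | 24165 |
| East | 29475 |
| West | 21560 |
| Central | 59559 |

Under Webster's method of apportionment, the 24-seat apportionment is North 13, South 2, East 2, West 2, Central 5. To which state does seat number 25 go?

East

Priority for the next seat is population ÷ (current seats + 0.5).
Priorities: North 10958.370, South 9666.000, East 11790.000, West 8624.000, Central 10828.909.
Highest priority: East.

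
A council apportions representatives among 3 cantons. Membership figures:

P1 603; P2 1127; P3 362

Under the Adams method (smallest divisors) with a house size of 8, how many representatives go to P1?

Standard divisor 2092/8 ≈ 261.5; standard quotas: P1 2.306, P2 4.310, P3 1.384.
Rounding up gives 3, 5, 2 = 10 seats, so the divisor must be adjusted.
With modified divisor 330: modified quotas P1 1.827, P2 3.415, P3 1.097.
Rounding up: P1 2, P2 4, P3 2 (total 8).
P1 receives 2.

2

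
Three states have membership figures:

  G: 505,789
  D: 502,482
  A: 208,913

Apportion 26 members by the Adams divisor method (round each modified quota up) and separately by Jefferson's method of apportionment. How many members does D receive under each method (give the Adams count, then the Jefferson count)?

Adams: G 11, D 10, A 5.
Jefferson: G 11, D 11, A 4.
D gets 10 under Adams and 11 under Jefferson.

10 and 11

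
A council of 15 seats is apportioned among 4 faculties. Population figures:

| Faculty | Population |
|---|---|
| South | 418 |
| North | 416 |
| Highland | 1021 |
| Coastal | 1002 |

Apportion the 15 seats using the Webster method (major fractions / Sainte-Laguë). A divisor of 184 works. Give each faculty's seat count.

South=2; North=2; Highland=6; Coastal=5

With modified divisor 184: modified quotas South 2.272, North 2.261, Highland 5.549, Coastal 5.446.
Rounding to the nearest integer: South 2, North 2, Highland 6, Coastal 5 (total 15).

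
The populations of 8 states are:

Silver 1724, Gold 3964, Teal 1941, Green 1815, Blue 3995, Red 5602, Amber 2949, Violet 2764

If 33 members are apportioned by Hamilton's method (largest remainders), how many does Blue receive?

5

Standard divisor: 24754 ÷ 33 ≈ 750.121.
Standard quotas: Silver 2.2983, Gold 5.2845, Teal 2.5876, Green 2.4196, Blue 5.3258, Red 7.4681, Amber 3.9314, Violet 3.6847.
Lower quotas: Silver 2, Gold 5, Teal 2, Green 2, Blue 5, Red 7, Amber 3, Violet 3 (sum 29, leaving 4 seats).
Remainders in descending order: Amber 0.9314, Violet 0.6847, Teal 0.5876, Red 0.4681, Green 0.4196, Blue 0.3258, Silver 0.2983, Gold 0.2845.
Largest remainders: Amber, Violet, Teal, Red receive the extra seats.
Blue receives 5.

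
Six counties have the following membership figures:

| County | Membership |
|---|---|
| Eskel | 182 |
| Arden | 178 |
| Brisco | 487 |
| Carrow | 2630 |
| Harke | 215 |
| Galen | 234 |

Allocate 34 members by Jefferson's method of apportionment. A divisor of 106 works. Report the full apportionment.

Eskel=1, Arden=1, Brisco=4, Carrow=24, Harke=2, Galen=2

With modified divisor 106: modified quotas Eskel 1.717, Arden 1.679, Brisco 4.594, Carrow 24.811, Harke 2.028, Galen 2.208.
Rounding down: Eskel 1, Arden 1, Brisco 4, Carrow 24, Harke 2, Galen 2 (total 34).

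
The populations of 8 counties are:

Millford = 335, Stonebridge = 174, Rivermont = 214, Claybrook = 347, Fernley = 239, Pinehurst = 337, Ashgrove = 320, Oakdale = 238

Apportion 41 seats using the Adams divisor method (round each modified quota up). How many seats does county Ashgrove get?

6

Standard divisor 2204/41 ≈ 53.756; standard quotas: Millford 6.232, Stonebridge 3.237, Rivermont 3.981, Claybrook 6.455, Fernley 4.446, Pinehurst 6.269, Ashgrove 5.953, Oakdale 4.427.
Rounding up gives 7, 4, 4, 7, 5, 7, 6, 5 = 45 seats, so the divisor must be adjusted.
With modified divisor 59: modified quotas Millford 5.678, Stonebridge 2.949, Rivermont 3.627, Claybrook 5.881, Fernley 4.051, Pinehurst 5.712, Ashgrove 5.424, Oakdale 4.034.
Rounding up: Millford 6, Stonebridge 3, Rivermont 4, Claybrook 6, Fernley 5, Pinehurst 6, Ashgrove 6, Oakdale 5 (total 41).
Ashgrove receives 6.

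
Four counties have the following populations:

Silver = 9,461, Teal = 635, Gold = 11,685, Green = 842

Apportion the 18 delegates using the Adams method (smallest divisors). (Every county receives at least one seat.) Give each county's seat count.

Standard divisor 22623/18 ≈ 1256.833; standard quotas: Silver 7.528, Teal 0.505, Gold 9.297, Green 0.670.
Rounding up gives 8, 1, 10, 1 = 20 seats, so the divisor must be adjusted.
With modified divisor 1400: modified quotas Silver 6.758, Teal 0.454, Gold 8.346, Green 0.601.
Rounding up: Silver 7, Teal 1, Gold 9, Green 1 (total 18).

Silver=7, Teal=1, Gold=9, Green=1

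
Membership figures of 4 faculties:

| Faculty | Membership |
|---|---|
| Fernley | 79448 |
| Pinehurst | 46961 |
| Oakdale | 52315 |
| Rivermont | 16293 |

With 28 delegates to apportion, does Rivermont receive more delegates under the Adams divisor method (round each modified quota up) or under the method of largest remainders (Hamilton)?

Adams

Adams: Fernley 11, Pinehurst 7, Oakdale 7, Rivermont 3.
Hamilton: Fernley 11, Pinehurst 7, Oakdale 8, Rivermont 2.
Rivermont gets 3 under Adams and 2 under Hamilton.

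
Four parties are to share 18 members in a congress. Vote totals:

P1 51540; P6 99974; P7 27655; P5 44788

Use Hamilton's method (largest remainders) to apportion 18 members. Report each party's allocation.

P1=4, P6=8, P7=2, P5=4

Total 223957; standard divisor 223957/18 ≈ 12442.056.
Standard quotas: P1 4.1424, P6 8.0352, P7 2.2227, P5 3.5997.
Lower quotas: P1 4, P6 8, P7 2, P5 3 (sum 17, leaving 1 seat).
Remainders in descending order: P5 0.5997, P7 0.2227, P1 0.1424, P6 0.0352.
Largest remainder: P5 receives the extra seat.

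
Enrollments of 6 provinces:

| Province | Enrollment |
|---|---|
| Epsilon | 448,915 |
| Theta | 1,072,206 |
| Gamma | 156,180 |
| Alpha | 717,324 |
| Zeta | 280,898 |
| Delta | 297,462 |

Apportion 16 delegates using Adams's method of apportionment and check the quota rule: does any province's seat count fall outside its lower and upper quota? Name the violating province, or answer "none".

none

Standard quotas: Epsilon 2.416, Theta 5.770, Gamma 0.841, Alpha 3.860, Zeta 1.512, Delta 1.601.
Adams allocation: Epsilon 2, Theta 5, Gamma 1, Alpha 4, Zeta 2, Delta 2.
Every allocation lies between the lower and upper quota.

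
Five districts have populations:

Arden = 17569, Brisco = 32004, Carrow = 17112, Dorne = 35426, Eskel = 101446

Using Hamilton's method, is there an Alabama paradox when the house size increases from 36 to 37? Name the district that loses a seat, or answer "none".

none

At 36 seats: Arden 3, Brisco 6, Carrow 3, Dorne 6, Eskel 18.
At 37 seats: Arden 3, Brisco 6, Carrow 3, Dorne 6, Eskel 19.
No district's allocation decreased.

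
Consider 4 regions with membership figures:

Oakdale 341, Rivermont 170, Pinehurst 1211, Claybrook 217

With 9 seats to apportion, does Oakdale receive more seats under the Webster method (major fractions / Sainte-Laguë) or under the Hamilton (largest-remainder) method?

Webster

Webster: Oakdale 2, Rivermont 1, Pinehurst 5, Claybrook 1.
Hamilton: Oakdale 1, Rivermont 1, Pinehurst 6, Claybrook 1.
Oakdale gets 2 under Webster and 1 under Hamilton.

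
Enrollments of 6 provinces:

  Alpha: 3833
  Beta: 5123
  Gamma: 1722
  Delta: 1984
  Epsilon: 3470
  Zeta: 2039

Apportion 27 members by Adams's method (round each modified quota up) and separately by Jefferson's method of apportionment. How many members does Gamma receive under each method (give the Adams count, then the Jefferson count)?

Adams: Alpha 6, Beta 7, Gamma 3, Delta 3, Epsilon 5, Zeta 3.
Jefferson: Alpha 6, Beta 8, Gamma 2, Delta 3, Epsilon 5, Zeta 3.
Gamma gets 3 under Adams and 2 under Jefferson.

3 and 2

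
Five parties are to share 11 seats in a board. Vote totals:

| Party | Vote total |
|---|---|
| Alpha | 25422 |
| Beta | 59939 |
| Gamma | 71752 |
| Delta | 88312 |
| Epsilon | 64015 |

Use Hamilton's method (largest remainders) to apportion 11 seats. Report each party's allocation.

Alpha 1, Beta 2, Gamma 3, Delta 3, Epsilon 2

The standard divisor is 309440/11 ≈ 28130.909.
Standard quotas: Alpha 0.9037, Beta 2.1307, Gamma 2.5506, Delta 3.1393, Epsilon 2.2756.
Lower quotas: Alpha 0, Beta 2, Gamma 2, Delta 3, Epsilon 2 (sum 9, leaving 2 seats).
Remainders in descending order: Alpha 0.9037, Gamma 0.5506, Epsilon 0.2756, Delta 0.1393, Beta 0.1307.
The surplus seats go to Alpha, Gamma.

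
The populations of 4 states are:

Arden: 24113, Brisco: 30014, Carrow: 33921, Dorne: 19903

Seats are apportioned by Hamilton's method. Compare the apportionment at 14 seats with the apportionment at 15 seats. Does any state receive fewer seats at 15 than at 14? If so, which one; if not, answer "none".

At 14 seats: Arden 3, Brisco 4, Carrow 4, Dorne 3.
At 15 seats: Arden 3, Brisco 4, Carrow 5, Dorne 3.
No state's allocation decreased.

none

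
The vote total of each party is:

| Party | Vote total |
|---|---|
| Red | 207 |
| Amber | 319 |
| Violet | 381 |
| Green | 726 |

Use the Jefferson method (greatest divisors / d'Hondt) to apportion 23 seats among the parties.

Red 3, Amber 4, Violet 5, Green 11

Standard divisor 1633/23 ≈ 71; standard quotas: Red 2.915, Amber 4.493, Violet 5.366, Green 10.225.
Rounding down gives 2, 4, 5, 10 = 21 seats, so the divisor must be adjusted.
With modified divisor 65: modified quotas Red 3.185, Amber 4.908, Violet 5.862, Green 11.169.
Rounding down: Red 3, Amber 4, Violet 5, Green 11 (total 23).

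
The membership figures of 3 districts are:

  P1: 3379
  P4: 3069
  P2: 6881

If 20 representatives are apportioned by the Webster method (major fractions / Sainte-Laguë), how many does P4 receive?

5

Standard divisor 13329/20 ≈ 666.45; standard quotas: P1 5.070, P4 4.605, P2 10.325.
Rounding to the nearest integer gives P1 5, P4 5, P2 10 — total 20, matching the house size, so no adjustment is needed.
P4 receives 5.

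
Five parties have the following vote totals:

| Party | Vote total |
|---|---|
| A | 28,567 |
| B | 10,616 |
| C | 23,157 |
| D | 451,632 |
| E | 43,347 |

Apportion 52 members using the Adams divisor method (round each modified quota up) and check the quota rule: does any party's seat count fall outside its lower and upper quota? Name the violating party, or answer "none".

D

Standard quotas: A 2.665, B 0.991, C 2.161, D 42.139, E 4.044.
Adams allocation: A 3, B 1, C 3, D 41, E 4.
D has quota 42.139 (lower 42, upper 43) but receives 41 — outside the quota interval.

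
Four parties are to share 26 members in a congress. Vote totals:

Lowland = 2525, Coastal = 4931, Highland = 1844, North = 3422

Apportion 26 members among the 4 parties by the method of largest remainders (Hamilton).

Standard divisor: 12722 ÷ 26 ≈ 489.308.
Standard quotas: Lowland 5.160, Coastal 10.078, Highland 3.769, North 6.994.
Lower quotas: Lowland 5, Coastal 10, Highland 3, North 6 (sum 24, leaving 2 seats).
Remainders in descending order: North 0.994, Highland 0.769, Lowland 0.160, Coastal 0.078.
The surplus seats go to North, Highland.

Lowland: 5, Coastal: 10, Highland: 4, North: 7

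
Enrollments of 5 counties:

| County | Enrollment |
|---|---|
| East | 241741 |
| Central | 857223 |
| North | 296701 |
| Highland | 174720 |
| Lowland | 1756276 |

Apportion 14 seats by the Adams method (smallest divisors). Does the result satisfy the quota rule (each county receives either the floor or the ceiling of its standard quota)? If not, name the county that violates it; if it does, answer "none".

Standard quotas: East 1.017, Central 3.608, North 1.249, Highland 0.735, Lowland 7.391.
Adams allocation: East 1, Central 3, North 2, Highland 1, Lowland 7.
Every allocation lies between the lower and upper quota.

none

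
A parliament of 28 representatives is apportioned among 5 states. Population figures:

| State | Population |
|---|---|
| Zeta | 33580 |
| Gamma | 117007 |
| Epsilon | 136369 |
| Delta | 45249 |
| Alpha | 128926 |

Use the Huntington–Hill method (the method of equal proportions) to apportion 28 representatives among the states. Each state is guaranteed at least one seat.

With divisor 16650: modified quotas Zeta 2.017, Gamma 7.027, Epsilon 8.190, Delta 2.718, Alpha 7.743.
Geometric-mean thresholds: Zeta √(2·3)=2.449, Gamma √(7·8)=7.483, Epsilon √(8·9)=8.485, Delta √(2·3)=2.449, Alpha √(7·8)=7.483.
Each quota rounded against its threshold gives Zeta 2, Gamma 7, Epsilon 8, Delta 3, Alpha 8 (total 28).

Zeta: 2, Gamma: 7, Epsilon: 8, Delta: 3, Alpha: 8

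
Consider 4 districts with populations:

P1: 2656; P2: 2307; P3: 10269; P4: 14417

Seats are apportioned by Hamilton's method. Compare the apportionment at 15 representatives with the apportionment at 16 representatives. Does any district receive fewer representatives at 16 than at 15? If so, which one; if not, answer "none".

At 15 seats: P1 2, P2 1, P3 5, P4 7.
At 16 seats: P1 1, P2 1, P3 6, P4 8.
P1 drops from 2 to 1.

P1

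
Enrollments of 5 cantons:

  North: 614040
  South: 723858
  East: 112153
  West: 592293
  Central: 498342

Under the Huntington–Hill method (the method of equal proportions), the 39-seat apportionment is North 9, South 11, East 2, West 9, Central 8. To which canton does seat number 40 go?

North

Priority for the next seat is population ÷ (√(s·(s+1))).
Priorities: North 64725.499, South 63003.752, East 45786.271, West 62433.164, Central 58730.168.
Highest priority: North.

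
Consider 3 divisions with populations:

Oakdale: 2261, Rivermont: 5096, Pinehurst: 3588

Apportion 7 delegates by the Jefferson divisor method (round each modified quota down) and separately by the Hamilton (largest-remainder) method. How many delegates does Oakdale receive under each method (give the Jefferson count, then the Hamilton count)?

1 and 2

Jefferson: Oakdale 1, Rivermont 4, Pinehurst 2.
Hamilton: Oakdale 2, Rivermont 3, Pinehurst 2.
Oakdale gets 1 under Jefferson and 2 under Hamilton.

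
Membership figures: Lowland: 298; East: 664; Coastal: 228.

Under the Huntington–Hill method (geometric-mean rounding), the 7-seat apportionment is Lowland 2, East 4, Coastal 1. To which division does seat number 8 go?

Coastal

Priority for the next seat is population ÷ (√(s·(s+1))).
Priorities: Lowland 121.658, East 148.475, Coastal 161.220.
Highest priority: Coastal.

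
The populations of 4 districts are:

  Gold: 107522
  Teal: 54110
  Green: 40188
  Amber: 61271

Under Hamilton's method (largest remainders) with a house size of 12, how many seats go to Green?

The standard divisor is 263091/12 ≈ 21924.25.
Standard quotas: Gold 4.9042, Teal 2.4680, Green 1.8330, Amber 2.7947.
Lower quotas: Gold 4, Teal 2, Green 1, Amber 2 (sum 9, leaving 3 seats).
Remainders in descending order: Gold 0.9042, Green 0.8330, Amber 0.7947, Teal 0.4680.
The surplus seats go to Gold, Green, Amber.
Green receives 2.

2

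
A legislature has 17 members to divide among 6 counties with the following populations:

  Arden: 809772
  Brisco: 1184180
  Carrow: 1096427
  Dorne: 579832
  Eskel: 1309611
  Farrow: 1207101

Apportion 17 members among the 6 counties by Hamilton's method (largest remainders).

The standard divisor is 6186923/17 ≈ 363936.647.
Standard quotas: Arden 2.2250, Brisco 3.2538, Carrow 3.0127, Dorne 1.5932, Eskel 3.5985, Farrow 3.3168.
Lower quotas: Arden 2, Brisco 3, Carrow 3, Dorne 1, Eskel 3, Farrow 3 (sum 15, leaving 2 seats).
Remainders in descending order: Eskel 0.5985, Dorne 0.5932, Farrow 0.3168, Brisco 0.2538, Arden 0.2250, Carrow 0.0127.
The surplus seats go to Eskel, Dorne.

Arden 2, Brisco 3, Carrow 3, Dorne 2, Eskel 4, Farrow 3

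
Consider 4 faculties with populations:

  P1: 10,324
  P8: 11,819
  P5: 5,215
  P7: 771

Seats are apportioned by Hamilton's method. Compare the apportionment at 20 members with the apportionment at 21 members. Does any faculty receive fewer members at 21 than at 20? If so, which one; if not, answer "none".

P7

At 20 seats: P1 7, P8 8, P5 4, P7 1.
At 21 seats: P1 8, P8 9, P5 4, P7 0.
P7 drops from 1 to 0.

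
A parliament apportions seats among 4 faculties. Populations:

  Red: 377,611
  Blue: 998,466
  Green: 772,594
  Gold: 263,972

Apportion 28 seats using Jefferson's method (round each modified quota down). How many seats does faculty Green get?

9

Standard divisor 2412643/28 ≈ 86165.821; standard quotas: Red 4.382, Blue 11.588, Green 8.966, Gold 3.064.
Rounding down gives 4, 11, 8, 3 = 26 seats, so the divisor must be adjusted.
With modified divisor 80200: modified quotas Red 4.708, Blue 12.450, Green 9.633, Gold 3.291.
Rounding down: Red 4, Blue 12, Green 9, Gold 3 (total 28).
Green receives 9.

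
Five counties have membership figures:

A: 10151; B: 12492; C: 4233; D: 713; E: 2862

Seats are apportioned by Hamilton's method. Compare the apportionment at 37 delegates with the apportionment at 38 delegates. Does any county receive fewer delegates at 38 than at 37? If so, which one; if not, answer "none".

At 37 seats: A 12, B 15, C 5, D 1, E 4.
At 38 seats: A 13, B 16, C 5, D 1, E 3.
E drops from 4 to 3.

E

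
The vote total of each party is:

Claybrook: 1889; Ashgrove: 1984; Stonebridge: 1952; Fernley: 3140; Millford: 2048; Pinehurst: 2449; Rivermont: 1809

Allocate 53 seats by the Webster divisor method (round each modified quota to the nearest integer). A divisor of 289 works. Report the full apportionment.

Claybrook 7; Ashgrove 7; Stonebridge 7; Fernley 11; Millford 7; Pinehurst 8; Rivermont 6

With modified divisor 289: modified quotas Claybrook 6.536, Ashgrove 6.865, Stonebridge 6.754, Fernley 10.865, Millford 7.087, Pinehurst 8.474, Rivermont 6.260.
Rounding to the nearest integer: Claybrook 7, Ashgrove 7, Stonebridge 7, Fernley 11, Millford 7, Pinehurst 8, Rivermont 6 (total 53).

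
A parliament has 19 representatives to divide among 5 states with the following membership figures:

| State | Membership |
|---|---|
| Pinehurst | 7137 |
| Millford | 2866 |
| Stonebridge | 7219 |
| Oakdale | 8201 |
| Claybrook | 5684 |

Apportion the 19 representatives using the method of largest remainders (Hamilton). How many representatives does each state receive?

Total 31107; standard divisor 31107/19 ≈ 1637.211.
Standard quotas: Pinehurst 4.3592, Millford 1.7505, Stonebridge 4.4093, Oakdale 5.0091, Claybrook 3.4718.
Lower quotas: Pinehurst 4, Millford 1, Stonebridge 4, Oakdale 5, Claybrook 3 (sum 17, leaving 2 seats).
Remainders in descending order: Millford 0.7505, Claybrook 0.4718, Stonebridge 0.4093, Pinehurst 0.3592, Oakdale 0.0091.
The surplus seats go to Millford, Claybrook.

Pinehurst 4; Millford 2; Stonebridge 4; Oakdale 5; Claybrook 4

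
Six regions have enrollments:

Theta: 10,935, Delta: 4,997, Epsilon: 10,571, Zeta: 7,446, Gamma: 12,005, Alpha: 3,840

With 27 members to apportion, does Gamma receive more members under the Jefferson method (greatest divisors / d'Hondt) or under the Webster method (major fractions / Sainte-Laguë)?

Jefferson: Theta 6, Delta 2, Epsilon 6, Zeta 4, Gamma 7, Alpha 2.
Webster: Theta 6, Delta 3, Epsilon 6, Zeta 4, Gamma 6, Alpha 2.
Gamma gets 7 under Jefferson and 6 under Webster.

Jefferson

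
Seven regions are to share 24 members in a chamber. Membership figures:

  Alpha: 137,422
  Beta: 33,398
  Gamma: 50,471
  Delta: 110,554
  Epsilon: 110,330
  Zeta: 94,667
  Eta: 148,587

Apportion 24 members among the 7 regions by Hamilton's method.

Alpha: 5, Beta: 1, Gamma: 2, Delta: 4, Epsilon: 4, Zeta: 3, Eta: 5

Total 685429; standard divisor 685429/24 ≈ 28559.542.
Standard quotas: Alpha 4.8118, Beta 1.1694, Gamma 1.7672, Delta 3.8710, Epsilon 3.8632, Zeta 3.3147, Eta 5.2027.
Lower quotas: Alpha 4, Beta 1, Gamma 1, Delta 3, Epsilon 3, Zeta 3, Eta 5 (sum 20, leaving 4 seats).
Remainders in descending order: Delta 0.8710, Epsilon 0.8632, Alpha 0.8118, Gamma 0.7672, Zeta 0.3147, Eta 0.2027, Beta 0.1694.
The surplus seats go to Delta, Epsilon, Alpha, Gamma.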